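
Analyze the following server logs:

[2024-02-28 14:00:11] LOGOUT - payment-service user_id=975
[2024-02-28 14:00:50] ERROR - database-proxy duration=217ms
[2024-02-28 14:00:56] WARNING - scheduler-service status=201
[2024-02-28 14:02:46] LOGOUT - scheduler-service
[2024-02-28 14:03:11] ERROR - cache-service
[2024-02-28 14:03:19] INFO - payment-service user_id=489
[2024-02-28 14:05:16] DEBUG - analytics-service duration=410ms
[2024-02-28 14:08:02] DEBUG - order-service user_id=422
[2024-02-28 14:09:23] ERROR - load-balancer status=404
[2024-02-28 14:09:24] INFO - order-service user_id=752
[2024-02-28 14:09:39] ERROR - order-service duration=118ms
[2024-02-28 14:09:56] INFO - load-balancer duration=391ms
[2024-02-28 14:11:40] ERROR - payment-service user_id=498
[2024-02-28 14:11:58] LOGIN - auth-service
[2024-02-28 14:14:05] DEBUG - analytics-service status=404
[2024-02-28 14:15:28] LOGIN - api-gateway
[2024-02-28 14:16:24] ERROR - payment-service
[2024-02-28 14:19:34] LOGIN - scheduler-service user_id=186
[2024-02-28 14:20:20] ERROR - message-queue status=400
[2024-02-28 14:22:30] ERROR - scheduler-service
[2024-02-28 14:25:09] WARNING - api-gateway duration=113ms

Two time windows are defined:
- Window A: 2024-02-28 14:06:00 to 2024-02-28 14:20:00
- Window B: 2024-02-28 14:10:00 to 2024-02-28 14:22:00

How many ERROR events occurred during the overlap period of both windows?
2

To find overlap events:

1. Window A: 2024-02-28 14:06:00 to 2024-02-28 14:20:00
2. Window B: 2024-02-28 14:10:00 to 2024-02-28 14:22:00
3. Overlap period: 2024-02-28 14:10:00 to 2024-02-28 14:20:00
4. Count ERROR events in overlap: 2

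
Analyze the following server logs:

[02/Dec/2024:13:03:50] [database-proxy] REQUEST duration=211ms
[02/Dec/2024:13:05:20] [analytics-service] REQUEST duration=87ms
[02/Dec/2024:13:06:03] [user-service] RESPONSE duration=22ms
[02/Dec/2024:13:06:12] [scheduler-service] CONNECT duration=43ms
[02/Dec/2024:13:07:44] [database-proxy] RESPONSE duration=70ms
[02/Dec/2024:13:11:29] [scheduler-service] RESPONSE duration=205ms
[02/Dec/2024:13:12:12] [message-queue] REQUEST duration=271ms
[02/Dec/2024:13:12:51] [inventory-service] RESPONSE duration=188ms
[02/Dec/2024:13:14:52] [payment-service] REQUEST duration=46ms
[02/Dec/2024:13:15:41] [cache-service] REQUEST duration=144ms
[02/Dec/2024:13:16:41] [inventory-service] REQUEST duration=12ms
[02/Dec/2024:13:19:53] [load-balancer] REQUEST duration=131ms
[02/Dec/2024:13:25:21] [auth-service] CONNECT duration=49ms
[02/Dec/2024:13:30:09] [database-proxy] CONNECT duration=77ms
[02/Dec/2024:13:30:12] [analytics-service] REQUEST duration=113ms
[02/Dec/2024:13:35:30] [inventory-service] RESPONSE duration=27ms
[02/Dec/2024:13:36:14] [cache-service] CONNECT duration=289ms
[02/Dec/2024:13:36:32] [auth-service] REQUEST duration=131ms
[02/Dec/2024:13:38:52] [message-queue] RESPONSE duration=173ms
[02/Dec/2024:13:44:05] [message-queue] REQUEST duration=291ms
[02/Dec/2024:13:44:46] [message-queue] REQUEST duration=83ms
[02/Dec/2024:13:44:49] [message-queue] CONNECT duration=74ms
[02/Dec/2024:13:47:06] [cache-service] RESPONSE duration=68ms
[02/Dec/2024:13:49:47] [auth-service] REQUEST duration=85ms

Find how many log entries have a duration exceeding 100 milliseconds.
11

To count timeouts:

1. Threshold: 100ms
2. Extract duration from each log entry
3. Count entries where duration > 100
4. Timeout count: 11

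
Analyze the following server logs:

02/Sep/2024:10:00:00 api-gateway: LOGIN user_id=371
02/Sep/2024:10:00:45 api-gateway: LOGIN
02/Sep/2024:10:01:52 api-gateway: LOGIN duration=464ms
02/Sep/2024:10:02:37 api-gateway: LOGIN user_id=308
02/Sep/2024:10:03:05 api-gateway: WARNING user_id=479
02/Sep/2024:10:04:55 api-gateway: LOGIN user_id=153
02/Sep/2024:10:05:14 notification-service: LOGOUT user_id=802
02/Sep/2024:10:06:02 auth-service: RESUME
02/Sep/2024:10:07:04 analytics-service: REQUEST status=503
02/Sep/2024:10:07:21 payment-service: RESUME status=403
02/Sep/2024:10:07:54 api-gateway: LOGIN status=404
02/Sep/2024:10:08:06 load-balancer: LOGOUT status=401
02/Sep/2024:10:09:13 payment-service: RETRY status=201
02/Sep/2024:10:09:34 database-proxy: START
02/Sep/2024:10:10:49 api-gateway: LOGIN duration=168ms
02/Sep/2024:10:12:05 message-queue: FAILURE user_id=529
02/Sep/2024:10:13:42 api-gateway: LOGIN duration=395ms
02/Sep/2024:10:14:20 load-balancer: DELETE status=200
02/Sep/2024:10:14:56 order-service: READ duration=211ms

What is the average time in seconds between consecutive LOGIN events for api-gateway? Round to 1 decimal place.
117.4

To calculate average interval:

1. Find all LOGIN events for api-gateway in order
2. Calculate time gaps between consecutive events
3. Compute mean of gaps: 822 / 7 = 117.4 seconds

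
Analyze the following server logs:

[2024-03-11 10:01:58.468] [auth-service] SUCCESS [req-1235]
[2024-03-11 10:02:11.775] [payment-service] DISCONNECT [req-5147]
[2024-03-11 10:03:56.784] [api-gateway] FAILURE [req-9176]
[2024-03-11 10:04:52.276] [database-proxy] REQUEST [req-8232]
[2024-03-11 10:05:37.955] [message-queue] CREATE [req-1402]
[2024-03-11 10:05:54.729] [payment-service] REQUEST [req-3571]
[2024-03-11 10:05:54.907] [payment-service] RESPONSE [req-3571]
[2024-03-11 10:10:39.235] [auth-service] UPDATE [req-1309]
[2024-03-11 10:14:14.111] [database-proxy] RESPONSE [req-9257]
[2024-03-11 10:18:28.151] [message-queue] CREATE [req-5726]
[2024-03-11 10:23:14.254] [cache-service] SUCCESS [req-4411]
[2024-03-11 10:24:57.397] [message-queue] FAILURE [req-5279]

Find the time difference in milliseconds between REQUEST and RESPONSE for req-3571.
178

To calculate latency:

1. Find REQUEST with id req-3571: 2024-03-11 10:05:54.729
2. Find RESPONSE with id req-3571: 2024-03-11 10:05:54.907
3. Latency: 2024-03-11 10:05:54.907 - 2024-03-11 10:05:54.729 = 178ms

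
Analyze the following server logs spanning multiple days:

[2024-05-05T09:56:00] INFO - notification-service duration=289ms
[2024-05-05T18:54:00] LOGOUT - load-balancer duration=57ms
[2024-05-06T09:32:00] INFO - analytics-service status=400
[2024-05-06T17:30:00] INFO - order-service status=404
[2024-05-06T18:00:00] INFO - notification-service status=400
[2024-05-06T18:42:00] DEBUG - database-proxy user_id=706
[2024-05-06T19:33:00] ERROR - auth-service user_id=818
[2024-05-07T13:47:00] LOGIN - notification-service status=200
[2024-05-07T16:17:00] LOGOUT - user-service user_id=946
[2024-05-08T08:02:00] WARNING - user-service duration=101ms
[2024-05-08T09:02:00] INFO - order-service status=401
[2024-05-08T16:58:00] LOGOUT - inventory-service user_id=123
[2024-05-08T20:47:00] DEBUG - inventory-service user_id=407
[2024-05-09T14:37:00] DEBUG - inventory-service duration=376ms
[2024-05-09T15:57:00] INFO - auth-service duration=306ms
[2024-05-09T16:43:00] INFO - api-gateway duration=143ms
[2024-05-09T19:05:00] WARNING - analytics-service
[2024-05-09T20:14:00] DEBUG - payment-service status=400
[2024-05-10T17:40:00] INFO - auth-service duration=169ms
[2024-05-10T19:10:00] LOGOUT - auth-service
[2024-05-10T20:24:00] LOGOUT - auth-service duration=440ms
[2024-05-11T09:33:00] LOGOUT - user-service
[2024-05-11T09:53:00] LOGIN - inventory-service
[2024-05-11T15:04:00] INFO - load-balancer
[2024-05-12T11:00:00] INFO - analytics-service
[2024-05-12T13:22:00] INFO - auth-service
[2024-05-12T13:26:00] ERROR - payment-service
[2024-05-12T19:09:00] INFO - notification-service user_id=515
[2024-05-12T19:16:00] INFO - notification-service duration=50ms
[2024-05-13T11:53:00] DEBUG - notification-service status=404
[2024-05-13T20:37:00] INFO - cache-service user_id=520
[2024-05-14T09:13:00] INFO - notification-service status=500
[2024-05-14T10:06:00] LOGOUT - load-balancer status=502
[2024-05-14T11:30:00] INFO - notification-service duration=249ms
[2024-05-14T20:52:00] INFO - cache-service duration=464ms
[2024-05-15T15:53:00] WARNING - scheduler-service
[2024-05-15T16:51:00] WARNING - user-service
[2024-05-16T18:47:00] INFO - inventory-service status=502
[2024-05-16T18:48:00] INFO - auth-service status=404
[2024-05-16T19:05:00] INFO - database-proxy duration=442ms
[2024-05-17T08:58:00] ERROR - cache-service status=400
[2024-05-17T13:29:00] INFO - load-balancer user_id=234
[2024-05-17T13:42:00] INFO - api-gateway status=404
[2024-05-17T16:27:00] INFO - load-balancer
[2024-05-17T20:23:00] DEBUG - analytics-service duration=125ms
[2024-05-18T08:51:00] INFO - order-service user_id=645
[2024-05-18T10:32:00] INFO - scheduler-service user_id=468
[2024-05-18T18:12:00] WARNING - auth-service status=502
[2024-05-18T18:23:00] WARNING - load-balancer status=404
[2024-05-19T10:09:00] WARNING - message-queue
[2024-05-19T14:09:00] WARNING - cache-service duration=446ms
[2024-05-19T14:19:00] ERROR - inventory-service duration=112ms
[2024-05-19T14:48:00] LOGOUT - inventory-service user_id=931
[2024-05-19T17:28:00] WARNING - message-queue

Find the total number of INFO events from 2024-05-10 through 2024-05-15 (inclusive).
10

To filter by date range:

1. Date range: 2024-05-10 through 2024-05-15, both dates inclusive
2. Filter for INFO events whose date falls in this range
3. Count matching events: 10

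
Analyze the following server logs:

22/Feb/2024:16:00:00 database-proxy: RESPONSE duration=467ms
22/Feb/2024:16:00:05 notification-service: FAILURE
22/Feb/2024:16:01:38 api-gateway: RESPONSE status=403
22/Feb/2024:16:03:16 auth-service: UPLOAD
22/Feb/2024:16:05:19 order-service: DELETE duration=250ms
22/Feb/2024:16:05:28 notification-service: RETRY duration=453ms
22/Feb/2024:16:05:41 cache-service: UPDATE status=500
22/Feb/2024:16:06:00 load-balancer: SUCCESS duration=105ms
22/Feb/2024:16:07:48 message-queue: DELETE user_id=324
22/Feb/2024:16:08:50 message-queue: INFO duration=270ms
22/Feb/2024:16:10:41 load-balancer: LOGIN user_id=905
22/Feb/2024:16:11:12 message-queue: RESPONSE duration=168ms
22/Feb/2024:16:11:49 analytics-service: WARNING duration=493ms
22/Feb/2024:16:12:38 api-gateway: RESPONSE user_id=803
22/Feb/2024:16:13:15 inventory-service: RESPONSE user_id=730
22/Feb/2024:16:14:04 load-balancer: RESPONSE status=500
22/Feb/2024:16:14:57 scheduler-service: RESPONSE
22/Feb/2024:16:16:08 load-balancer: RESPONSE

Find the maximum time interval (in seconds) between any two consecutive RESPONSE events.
574

To find the longest gap:

1. Extract all RESPONSE events in chronological order
2. Calculate time differences between consecutive events
3. Find the maximum difference
4. Longest gap: 574 seconds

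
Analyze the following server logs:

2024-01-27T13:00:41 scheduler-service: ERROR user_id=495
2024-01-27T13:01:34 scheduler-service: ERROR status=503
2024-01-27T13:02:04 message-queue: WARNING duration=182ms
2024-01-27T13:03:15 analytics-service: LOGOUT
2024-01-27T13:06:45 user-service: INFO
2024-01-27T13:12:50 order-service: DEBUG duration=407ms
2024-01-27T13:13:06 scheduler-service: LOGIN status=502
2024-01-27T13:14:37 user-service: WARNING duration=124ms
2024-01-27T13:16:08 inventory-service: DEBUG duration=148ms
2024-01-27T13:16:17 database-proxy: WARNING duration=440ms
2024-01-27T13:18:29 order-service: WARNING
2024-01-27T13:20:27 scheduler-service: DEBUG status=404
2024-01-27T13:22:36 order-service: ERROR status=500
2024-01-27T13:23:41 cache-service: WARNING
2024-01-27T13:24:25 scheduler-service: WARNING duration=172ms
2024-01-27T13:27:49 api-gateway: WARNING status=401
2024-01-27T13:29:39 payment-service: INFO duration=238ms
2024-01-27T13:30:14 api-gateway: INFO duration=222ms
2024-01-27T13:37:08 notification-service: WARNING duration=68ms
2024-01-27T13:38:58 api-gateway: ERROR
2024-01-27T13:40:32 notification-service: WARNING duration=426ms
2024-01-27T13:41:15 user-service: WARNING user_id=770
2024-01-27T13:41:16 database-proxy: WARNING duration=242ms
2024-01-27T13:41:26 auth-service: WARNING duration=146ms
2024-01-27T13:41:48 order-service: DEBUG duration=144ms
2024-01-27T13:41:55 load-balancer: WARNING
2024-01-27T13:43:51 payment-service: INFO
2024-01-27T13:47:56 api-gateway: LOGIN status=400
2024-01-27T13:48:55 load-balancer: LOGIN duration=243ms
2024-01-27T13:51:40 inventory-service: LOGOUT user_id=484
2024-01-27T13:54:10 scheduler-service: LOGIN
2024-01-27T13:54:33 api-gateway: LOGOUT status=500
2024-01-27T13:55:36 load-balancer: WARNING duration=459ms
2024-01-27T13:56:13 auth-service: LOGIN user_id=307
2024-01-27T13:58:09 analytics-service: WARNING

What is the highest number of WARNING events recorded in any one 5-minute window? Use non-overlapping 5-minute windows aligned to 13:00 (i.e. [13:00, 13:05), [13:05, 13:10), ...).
5

To find the burst window:

1. Divide the log period into non-overlapping 5-minute windows starting at 13:00
2. Count WARNING events in each window
3. Find the window with maximum count
4. Maximum events in a window: 5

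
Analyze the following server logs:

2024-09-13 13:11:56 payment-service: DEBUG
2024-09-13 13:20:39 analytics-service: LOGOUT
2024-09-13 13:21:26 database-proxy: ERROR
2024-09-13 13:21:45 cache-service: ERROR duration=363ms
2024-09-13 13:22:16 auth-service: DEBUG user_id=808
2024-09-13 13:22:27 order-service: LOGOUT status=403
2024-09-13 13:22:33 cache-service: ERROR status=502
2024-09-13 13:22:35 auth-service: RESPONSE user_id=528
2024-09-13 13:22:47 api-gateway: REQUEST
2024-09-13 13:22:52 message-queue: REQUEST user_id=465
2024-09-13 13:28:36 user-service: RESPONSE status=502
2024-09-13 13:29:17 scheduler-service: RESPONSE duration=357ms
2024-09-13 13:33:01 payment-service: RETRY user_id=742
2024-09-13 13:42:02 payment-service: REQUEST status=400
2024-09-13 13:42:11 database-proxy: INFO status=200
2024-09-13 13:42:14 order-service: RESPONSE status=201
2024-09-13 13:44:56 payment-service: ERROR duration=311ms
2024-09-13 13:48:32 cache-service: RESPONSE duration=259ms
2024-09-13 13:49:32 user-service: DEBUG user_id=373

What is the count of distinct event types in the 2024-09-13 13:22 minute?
5

To count unique event types:

1. Filter events in the minute starting at 2024-09-13 13:22
2. Extract event types from matching entries
3. Count unique types: 5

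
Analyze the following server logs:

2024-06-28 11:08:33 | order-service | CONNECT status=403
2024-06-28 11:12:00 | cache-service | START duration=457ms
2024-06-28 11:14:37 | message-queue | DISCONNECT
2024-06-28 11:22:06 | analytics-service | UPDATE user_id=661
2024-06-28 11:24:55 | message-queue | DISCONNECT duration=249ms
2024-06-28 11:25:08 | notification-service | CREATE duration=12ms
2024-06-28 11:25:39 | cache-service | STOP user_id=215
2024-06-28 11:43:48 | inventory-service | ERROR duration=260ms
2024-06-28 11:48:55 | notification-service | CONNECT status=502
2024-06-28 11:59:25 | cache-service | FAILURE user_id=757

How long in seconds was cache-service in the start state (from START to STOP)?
819

To calculate state duration:

1. Find START event for cache-service: 2024-06-28 11:12:00
2. Find STOP event for cache-service: 2024-06-28 11:25:39
3. Calculate duration: 2024-06-28 11:25:39 - 2024-06-28 11:12:00 = 819 seconds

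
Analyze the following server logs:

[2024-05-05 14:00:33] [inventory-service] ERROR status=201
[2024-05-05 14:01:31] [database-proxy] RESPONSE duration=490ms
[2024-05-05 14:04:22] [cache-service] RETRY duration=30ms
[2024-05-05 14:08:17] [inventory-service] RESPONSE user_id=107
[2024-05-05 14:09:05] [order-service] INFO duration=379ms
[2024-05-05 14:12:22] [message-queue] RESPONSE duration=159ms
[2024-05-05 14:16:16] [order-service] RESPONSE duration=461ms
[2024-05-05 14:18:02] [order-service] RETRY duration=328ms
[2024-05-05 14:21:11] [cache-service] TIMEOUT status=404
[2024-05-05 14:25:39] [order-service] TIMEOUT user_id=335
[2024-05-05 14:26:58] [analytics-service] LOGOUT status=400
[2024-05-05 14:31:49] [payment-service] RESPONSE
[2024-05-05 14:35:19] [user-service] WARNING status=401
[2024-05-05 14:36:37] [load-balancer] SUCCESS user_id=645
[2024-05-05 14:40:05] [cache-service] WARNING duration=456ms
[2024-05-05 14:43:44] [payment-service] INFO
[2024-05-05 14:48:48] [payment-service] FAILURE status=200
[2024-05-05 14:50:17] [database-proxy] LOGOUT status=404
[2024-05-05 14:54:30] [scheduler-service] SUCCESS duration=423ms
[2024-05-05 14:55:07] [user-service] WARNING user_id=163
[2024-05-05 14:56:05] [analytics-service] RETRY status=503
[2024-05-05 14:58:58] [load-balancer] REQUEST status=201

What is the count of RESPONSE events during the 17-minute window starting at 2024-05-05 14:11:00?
2

To count events in the time window:

1. Window boundaries: 2024-05-05 14:11:00 to 2024-05-05 14:28:00
2. Filter for RESPONSE events within this window
3. Count matching events: 2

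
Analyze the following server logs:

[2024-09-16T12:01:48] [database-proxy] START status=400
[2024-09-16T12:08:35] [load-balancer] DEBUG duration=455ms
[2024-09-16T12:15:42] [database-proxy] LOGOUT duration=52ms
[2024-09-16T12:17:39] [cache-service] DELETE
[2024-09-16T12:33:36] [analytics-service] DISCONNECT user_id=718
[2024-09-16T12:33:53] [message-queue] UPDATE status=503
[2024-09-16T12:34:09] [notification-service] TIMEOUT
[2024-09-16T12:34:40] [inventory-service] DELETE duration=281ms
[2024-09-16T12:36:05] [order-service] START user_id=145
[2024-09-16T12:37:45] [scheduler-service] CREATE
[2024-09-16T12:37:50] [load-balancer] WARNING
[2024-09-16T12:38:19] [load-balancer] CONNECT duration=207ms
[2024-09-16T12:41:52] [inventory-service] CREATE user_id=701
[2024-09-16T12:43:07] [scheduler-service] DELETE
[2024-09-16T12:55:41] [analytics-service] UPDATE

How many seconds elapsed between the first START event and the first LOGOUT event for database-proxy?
834

To find the time between events:

1. Locate the first START event for database-proxy: 2024-09-16T12:01:48
2. Locate the first LOGOUT event for database-proxy: 2024-09-16T12:15:42
3. Calculate the difference: 2024-09-16T12:15:42 - 2024-09-16T12:01:48 = 834 seconds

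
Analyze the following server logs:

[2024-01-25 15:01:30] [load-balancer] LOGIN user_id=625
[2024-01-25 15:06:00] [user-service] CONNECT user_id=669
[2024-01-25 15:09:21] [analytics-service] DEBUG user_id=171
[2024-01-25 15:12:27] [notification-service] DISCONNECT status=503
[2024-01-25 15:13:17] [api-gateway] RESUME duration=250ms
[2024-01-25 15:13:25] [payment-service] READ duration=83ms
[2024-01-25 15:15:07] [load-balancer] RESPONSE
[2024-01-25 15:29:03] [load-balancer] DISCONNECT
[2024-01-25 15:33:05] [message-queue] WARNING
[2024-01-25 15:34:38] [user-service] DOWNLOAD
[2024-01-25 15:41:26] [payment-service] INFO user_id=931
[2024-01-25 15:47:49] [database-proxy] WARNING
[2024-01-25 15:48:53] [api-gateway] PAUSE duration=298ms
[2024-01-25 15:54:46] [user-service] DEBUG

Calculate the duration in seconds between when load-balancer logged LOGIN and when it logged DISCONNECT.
1653

To find the time between events:

1. Locate the first LOGIN event for load-balancer: 2024-01-25 15:01:30
2. Locate the first DISCONNECT event for load-balancer: 2024-01-25 15:29:03
3. Calculate the difference: 2024-01-25 15:29:03 - 2024-01-25 15:01:30 = 1653 seconds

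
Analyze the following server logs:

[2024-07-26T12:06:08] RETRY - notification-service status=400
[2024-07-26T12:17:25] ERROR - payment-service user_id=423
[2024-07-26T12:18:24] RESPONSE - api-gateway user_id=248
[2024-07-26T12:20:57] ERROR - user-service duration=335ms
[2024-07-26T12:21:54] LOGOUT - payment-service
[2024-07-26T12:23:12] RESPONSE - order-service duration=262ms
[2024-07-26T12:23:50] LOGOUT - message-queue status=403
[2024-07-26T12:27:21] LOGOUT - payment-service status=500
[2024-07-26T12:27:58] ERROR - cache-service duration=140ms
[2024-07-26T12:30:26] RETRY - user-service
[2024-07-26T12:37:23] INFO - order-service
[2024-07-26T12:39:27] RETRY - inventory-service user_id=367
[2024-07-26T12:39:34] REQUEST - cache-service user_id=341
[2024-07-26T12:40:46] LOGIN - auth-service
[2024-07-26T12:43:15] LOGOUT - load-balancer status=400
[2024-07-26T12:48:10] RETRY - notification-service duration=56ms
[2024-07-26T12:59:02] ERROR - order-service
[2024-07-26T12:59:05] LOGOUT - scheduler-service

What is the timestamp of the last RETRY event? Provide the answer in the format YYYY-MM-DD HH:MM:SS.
2024-07-26 12:48:10

To find the last event:

1. Filter for all RETRY events
2. Sort by timestamp
3. Select the last one
4. Timestamp: 2024-07-26 12:48:10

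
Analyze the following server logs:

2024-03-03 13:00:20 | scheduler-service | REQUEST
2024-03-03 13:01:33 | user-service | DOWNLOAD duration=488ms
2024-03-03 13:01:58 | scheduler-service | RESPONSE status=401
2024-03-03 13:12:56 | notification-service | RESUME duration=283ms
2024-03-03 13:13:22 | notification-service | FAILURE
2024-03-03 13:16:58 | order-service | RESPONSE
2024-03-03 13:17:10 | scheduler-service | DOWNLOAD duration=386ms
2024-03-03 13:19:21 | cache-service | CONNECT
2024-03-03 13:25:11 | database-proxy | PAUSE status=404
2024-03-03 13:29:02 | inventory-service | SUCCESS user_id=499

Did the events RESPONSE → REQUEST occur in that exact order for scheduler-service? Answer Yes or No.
No

To verify sequence order:

1. Find all events in sequence RESPONSE → REQUEST for scheduler-service
2. Extract their timestamps
3. Check if timestamps are in ascending order
4. Result: No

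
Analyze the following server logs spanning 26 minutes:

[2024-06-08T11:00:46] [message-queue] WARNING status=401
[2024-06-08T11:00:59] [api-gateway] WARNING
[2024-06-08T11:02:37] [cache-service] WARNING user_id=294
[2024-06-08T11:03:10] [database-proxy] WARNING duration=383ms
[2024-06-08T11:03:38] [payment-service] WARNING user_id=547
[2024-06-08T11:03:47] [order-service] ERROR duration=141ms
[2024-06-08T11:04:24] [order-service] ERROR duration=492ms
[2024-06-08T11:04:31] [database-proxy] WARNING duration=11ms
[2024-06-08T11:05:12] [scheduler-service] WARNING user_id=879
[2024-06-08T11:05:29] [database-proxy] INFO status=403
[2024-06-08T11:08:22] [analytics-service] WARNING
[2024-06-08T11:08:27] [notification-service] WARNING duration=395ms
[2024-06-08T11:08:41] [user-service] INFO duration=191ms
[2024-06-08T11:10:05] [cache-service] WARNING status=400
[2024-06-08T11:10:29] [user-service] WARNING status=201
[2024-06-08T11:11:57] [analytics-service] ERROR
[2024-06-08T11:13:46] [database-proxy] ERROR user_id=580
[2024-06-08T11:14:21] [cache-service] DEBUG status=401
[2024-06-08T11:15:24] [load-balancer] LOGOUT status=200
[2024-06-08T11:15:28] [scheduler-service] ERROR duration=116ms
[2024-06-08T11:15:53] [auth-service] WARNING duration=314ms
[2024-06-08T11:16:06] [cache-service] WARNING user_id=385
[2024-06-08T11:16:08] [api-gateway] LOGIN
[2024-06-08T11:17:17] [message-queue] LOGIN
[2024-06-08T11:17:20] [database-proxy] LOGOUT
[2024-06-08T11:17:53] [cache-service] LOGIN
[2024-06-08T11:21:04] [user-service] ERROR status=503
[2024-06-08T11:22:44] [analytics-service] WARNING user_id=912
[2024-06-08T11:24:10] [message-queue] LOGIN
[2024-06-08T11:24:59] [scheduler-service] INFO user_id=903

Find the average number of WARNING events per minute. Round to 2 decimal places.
0.54

To calculate the rate:

1. Count total WARNING events: 14
2. Total time period: 26 minutes
3. Rate = 14 / 26 = 0.54 events per minute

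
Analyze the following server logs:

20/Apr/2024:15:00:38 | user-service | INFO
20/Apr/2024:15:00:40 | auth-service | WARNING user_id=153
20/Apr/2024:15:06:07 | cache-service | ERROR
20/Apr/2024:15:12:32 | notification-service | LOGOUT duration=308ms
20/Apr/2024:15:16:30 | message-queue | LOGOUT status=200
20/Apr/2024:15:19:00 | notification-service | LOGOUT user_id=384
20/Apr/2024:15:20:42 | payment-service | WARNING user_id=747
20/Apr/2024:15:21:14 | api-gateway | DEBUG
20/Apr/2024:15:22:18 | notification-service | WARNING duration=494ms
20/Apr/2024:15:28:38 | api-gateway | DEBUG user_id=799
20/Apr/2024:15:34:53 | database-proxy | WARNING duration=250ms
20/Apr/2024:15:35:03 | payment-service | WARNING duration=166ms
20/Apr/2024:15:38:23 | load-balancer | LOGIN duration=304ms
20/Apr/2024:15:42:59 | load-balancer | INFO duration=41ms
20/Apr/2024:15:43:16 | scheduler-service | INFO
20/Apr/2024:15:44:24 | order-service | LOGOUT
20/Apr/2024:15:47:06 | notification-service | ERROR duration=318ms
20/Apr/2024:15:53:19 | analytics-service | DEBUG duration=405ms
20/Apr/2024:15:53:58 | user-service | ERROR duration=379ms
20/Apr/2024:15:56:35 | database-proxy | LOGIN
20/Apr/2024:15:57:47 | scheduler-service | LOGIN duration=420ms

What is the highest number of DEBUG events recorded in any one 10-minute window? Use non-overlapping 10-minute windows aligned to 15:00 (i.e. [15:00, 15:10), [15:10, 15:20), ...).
2

To find the burst window:

1. Divide the log period into non-overlapping 10-minute windows starting at 15:00
2. Count DEBUG events in each window
3. Find the window with maximum count
4. Maximum events in a window: 2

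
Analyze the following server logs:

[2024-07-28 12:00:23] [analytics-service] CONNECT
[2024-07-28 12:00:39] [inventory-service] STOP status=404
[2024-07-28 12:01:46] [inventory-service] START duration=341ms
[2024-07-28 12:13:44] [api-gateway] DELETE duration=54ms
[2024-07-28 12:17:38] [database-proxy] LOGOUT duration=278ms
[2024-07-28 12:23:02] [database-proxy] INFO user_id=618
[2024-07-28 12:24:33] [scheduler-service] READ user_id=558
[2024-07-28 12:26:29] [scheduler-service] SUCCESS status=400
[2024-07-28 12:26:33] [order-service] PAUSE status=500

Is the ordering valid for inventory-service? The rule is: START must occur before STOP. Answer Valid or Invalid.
Invalid

To validate ordering:

1. Required order: START → STOP
2. Rule: START must occur before STOP
3. Check actual order of events for inventory-service
4. Result: Invalid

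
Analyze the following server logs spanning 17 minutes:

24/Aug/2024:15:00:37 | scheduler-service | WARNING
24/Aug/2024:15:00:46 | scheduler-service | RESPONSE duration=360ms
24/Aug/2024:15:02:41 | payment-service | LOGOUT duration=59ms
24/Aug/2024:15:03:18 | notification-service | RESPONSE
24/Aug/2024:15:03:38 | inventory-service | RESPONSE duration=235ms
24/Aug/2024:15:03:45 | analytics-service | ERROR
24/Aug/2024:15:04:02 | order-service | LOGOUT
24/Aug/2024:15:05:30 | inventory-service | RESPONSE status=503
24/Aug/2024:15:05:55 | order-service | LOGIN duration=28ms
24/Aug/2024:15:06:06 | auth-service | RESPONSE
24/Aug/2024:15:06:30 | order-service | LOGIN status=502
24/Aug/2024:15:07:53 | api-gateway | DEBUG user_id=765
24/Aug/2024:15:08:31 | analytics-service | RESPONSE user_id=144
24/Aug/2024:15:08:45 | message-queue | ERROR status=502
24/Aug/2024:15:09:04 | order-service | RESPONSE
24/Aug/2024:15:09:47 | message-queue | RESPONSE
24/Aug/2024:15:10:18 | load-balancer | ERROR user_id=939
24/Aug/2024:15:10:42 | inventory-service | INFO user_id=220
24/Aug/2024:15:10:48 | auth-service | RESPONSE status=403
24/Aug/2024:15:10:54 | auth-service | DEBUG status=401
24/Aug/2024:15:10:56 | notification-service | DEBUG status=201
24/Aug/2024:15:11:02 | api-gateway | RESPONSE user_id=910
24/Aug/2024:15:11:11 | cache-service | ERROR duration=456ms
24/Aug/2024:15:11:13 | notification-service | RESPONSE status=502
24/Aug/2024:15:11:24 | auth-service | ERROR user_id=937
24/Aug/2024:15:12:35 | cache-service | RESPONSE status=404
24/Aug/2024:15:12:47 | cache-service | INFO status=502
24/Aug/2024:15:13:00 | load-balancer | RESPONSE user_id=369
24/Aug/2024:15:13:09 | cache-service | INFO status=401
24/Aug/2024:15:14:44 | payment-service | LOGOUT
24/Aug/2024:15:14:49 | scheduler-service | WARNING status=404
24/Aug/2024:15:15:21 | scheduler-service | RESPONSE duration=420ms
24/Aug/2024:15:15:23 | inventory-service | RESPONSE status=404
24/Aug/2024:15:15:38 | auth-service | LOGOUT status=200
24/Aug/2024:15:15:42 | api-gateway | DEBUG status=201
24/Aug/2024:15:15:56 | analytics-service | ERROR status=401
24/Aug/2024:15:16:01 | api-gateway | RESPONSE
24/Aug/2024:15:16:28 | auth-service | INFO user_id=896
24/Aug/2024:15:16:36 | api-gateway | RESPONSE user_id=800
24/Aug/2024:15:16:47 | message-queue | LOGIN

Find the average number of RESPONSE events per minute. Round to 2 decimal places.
1.0

To calculate the rate:

1. Count total RESPONSE events: 17
2. Total time period: 17 minutes
3. Rate = 17 / 17 = 1.0 events per minute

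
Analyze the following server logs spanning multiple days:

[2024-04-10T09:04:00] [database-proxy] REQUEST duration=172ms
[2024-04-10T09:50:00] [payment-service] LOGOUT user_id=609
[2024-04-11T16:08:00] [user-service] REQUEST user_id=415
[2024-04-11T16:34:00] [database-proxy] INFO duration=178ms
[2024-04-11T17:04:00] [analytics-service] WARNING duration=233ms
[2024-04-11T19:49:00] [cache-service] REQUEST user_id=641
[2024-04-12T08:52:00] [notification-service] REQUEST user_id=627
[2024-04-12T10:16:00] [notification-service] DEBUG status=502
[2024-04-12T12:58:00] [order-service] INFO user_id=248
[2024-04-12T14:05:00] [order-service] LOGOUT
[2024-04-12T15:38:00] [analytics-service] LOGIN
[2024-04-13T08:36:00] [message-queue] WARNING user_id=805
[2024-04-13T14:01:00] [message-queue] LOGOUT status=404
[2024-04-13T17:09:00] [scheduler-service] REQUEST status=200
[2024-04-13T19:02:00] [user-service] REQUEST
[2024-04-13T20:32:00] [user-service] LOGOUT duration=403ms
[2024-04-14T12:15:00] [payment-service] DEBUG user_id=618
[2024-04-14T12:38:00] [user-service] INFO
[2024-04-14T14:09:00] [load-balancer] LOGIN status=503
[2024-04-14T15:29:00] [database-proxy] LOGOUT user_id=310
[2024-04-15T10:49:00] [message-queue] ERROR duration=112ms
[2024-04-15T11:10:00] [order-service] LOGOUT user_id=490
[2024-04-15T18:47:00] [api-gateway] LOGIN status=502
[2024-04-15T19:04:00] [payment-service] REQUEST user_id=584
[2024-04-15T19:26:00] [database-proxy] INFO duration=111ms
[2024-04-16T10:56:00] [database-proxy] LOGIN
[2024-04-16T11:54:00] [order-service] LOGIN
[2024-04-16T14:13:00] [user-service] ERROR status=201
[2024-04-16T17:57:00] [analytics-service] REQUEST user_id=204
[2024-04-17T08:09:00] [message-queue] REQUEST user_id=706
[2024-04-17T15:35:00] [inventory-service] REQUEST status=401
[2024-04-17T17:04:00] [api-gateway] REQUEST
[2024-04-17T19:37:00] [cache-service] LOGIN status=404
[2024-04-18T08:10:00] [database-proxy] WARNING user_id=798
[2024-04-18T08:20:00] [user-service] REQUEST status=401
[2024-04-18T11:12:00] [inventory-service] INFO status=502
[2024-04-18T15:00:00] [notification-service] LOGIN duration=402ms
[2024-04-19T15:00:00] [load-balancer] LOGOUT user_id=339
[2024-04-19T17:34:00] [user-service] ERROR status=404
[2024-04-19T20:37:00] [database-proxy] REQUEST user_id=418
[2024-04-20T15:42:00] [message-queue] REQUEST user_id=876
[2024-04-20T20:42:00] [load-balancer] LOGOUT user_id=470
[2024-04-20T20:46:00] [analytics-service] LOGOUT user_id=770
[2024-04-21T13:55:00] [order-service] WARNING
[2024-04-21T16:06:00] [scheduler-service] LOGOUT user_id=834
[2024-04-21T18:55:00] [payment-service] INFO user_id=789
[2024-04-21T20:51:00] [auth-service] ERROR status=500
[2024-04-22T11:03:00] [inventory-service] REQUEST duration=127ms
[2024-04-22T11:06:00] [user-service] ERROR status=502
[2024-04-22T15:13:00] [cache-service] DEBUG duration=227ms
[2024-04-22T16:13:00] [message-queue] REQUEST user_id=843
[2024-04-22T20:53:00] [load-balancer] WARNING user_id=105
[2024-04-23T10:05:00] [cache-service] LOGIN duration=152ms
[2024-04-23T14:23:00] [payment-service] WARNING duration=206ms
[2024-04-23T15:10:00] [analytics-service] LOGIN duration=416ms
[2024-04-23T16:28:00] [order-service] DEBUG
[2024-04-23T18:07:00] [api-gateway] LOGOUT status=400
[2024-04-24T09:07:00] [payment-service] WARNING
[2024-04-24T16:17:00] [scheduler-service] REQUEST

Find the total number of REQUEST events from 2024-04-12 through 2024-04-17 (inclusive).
8

To filter by date range:

1. Date range: 2024-04-12 through 2024-04-17, both dates inclusive
2. Filter for REQUEST events whose date falls in this range
3. Count matching events: 8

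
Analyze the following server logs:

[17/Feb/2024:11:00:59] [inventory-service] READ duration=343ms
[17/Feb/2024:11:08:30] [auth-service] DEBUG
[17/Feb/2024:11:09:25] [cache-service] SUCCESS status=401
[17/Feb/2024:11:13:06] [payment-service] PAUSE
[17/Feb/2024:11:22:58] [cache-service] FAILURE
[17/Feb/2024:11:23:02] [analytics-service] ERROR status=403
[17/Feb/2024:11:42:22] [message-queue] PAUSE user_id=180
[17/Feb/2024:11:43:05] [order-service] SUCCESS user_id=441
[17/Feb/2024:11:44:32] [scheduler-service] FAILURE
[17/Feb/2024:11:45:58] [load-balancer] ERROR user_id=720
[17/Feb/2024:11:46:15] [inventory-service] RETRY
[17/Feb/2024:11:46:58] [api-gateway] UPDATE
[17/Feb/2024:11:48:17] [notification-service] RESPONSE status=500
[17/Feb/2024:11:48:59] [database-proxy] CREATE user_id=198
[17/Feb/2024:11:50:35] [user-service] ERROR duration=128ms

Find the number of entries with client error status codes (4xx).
2

To find matching entries:

1. Pattern to match: client error status codes (4xx)
2. Scan each log entry for the pattern
3. Count matches: 2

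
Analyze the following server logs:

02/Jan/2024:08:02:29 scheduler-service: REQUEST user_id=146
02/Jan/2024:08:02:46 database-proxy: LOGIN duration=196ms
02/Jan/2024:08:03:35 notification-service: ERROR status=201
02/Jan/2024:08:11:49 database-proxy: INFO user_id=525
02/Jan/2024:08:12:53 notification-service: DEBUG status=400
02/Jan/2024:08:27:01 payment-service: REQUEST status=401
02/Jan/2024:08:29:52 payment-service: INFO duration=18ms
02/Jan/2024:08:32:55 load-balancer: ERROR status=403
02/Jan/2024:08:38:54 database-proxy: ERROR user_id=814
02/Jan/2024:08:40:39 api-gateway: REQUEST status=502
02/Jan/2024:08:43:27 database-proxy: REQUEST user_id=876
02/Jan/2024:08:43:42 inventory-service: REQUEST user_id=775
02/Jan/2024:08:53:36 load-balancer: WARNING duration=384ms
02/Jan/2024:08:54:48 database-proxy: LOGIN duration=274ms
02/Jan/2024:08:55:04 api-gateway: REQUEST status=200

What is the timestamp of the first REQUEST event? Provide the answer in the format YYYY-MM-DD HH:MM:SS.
2024-01-02 08:02:29

To find the first event:

1. Filter for all REQUEST events
2. Sort by timestamp
3. Select the first one
4. Timestamp: 2024-01-02 08:02:29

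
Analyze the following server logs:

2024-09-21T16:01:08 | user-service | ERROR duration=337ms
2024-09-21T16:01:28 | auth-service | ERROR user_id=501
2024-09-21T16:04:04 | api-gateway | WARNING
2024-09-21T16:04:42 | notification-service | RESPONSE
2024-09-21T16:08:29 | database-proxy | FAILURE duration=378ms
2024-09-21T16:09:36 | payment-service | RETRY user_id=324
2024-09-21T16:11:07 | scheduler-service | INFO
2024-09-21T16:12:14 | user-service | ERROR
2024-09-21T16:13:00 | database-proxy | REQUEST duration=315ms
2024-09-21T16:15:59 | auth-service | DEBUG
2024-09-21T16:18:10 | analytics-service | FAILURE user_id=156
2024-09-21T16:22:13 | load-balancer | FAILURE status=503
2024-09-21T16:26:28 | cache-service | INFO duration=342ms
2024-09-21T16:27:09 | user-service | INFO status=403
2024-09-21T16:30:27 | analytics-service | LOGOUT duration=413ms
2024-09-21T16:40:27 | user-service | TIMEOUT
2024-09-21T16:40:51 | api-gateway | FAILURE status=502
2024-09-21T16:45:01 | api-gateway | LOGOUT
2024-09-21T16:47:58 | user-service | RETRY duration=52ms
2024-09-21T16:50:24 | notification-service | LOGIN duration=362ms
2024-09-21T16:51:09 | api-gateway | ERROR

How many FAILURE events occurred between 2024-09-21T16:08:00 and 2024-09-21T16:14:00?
1

To count events in the time window:

1. Window boundaries: 2024-09-21T16:08:00 to 2024-09-21T16:14:00
2. Filter for FAILURE events within this window
3. Count matching events: 1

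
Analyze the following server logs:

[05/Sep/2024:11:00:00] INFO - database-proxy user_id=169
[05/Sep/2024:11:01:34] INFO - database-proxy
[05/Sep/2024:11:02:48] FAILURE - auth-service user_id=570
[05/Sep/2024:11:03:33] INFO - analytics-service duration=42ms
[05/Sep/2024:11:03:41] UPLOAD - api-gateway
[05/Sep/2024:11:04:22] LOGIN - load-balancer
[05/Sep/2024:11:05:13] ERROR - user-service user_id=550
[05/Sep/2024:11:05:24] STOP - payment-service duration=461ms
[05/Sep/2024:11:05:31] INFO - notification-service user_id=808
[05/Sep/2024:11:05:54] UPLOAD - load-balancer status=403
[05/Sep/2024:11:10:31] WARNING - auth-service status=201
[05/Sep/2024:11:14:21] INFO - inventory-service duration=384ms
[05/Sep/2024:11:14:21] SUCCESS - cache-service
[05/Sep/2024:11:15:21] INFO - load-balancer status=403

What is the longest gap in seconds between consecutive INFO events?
530

To find the longest gap:

1. Extract all INFO events in chronological order
2. Calculate time differences between consecutive events
3. Find the maximum difference
4. Longest gap: 530 seconds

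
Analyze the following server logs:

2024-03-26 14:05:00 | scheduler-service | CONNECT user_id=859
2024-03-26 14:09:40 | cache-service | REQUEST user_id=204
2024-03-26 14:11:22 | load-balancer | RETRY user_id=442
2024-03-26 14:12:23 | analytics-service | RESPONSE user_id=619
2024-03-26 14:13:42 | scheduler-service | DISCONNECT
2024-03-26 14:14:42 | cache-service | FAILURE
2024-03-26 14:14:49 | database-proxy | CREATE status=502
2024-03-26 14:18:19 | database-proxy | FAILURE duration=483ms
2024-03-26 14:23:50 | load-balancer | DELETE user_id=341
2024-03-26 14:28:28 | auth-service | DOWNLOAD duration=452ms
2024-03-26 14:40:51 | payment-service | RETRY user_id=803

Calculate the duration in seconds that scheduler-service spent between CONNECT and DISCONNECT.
522

To calculate state duration:

1. Find CONNECT event for scheduler-service: 2024-03-26 14:05:00
2. Find DISCONNECT event for scheduler-service: 2024-03-26 14:13:42
3. Calculate duration: 2024-03-26 14:13:42 - 2024-03-26 14:05:00 = 522 seconds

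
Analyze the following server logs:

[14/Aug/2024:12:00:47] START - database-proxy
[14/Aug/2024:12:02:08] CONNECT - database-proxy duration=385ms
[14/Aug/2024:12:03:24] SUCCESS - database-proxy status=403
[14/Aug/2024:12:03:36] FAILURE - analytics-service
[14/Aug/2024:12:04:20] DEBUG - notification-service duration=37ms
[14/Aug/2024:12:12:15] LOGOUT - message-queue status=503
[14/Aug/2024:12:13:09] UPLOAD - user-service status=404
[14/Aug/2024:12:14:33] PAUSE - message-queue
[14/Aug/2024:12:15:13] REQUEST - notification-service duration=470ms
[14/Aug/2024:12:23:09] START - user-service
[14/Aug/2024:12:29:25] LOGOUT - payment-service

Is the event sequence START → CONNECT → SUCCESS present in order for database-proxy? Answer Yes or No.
Yes

To verify sequence order:

1. Find all events in sequence START → CONNECT → SUCCESS for database-proxy
2. Extract their timestamps
3. Check if timestamps are in ascending order
4. Result: Yes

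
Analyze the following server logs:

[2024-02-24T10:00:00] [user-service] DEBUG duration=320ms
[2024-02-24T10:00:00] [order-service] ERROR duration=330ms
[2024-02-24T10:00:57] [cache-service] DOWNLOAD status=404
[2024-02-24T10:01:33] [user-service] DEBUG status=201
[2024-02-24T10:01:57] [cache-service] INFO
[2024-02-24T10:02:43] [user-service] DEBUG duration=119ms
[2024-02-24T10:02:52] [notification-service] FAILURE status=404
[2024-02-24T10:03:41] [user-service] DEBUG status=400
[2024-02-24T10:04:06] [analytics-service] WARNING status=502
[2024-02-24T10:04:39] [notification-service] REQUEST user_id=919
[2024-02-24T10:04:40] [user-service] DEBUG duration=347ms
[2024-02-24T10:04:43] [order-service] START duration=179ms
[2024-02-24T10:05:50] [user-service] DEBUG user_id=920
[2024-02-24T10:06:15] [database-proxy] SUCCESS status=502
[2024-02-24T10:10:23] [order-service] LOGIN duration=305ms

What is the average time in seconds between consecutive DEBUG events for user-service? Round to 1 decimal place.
70.0

To calculate average interval:

1. Find all DEBUG events for user-service in order
2. Calculate time gaps between consecutive events
3. Compute mean of gaps: 350 / 5 = 70.0 seconds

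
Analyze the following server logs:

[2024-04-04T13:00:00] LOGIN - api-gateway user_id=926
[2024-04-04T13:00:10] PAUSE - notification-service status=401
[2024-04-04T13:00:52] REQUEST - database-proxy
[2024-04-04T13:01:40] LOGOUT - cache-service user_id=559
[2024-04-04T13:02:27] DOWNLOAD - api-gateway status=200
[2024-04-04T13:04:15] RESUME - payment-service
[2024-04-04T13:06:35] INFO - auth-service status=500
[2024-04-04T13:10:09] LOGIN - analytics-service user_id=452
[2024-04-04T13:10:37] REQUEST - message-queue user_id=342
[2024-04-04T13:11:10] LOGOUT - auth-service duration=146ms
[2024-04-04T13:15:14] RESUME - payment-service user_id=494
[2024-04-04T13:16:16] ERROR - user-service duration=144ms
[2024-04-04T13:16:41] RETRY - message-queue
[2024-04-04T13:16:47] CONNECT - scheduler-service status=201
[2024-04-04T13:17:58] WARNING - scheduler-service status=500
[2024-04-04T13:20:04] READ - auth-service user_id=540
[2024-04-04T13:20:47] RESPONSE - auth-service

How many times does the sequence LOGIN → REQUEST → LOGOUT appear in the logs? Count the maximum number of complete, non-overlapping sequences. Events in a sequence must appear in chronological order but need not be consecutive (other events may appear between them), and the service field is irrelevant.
2

To count sequences:

1. Look for pattern: LOGIN → REQUEST → LOGOUT
2. Greedily scan the log in chronological order, matching each sequence element in turn (ignoring service)
3. Each time the full pattern completes, increment the count and restart matching from the next event
4. Complete non-overlapping sequences found: 2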